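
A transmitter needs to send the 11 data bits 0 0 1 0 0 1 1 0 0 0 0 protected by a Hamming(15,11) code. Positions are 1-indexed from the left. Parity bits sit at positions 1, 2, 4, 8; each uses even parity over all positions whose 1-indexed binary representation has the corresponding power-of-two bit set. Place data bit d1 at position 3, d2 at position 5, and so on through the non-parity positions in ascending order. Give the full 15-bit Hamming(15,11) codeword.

Place data bits at non-power-of-two positions: b3=0, b5=0, b6=1, b7=0, b9=0, b10=1, b11=1, b12=0, b13=0, b14=0, b15=0.
p1 = XOR of data positions {3,5,7,9,11,13,15} = 0⊕0⊕0⊕0⊕1⊕0⊕0 = 1
p2 = XOR of data positions {3,6,7,10,11,14,15} = 0⊕1⊕0⊕1⊕1⊕0⊕0 = 1
p4 = XOR of data positions {5,6,7,12,13,14,15} = 0⊕1⊕0⊕0⊕0⊕0⊕0 = 1
p8 = XOR of data positions {9,10,11,12,13,14,15} = 0⊕1⊕1⊕0⊕0⊕0⊕0 = 0
Codeword b1..b15 = 110101000110000

110101000110000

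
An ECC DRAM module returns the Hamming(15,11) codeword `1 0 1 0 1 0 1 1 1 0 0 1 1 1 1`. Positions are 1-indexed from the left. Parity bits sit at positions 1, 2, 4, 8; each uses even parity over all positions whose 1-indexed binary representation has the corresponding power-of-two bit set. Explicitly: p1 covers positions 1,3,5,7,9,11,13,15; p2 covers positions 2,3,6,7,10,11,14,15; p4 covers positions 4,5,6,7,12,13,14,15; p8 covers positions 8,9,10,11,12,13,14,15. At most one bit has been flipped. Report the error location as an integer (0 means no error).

1

s1: b1⊕b3⊕b5⊕b7⊕b9⊕b11⊕b13⊕b15 = 1⊕1⊕1⊕1⊕1⊕0⊕1⊕1 = 1
s2: b2⊕b3⊕b6⊕b7⊕b10⊕b11⊕b14⊕b15 = 0⊕1⊕0⊕1⊕0⊕0⊕1⊕1 = 0
s4: b4⊕b5⊕b6⊕b7⊕b12⊕b13⊕b14⊕b15 = 0⊕1⊕0⊕1⊕1⊕1⊕1⊕1 = 0
s8: b8⊕b9⊕b10⊕b11⊕b12⊕b13⊕b14⊕b15 = 1⊕1⊕0⊕0⊕1⊕1⊕1⊕1 = 0
Syndrome (s8...s1) = 0001 → position 1.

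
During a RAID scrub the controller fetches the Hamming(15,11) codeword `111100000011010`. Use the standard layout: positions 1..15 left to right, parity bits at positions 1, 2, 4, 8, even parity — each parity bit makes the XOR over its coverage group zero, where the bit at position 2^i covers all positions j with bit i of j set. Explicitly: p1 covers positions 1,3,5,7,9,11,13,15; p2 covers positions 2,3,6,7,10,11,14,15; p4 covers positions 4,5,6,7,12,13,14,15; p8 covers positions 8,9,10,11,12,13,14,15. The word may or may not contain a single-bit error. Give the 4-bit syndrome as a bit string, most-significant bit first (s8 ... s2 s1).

s1: b1⊕b3⊕b5⊕b7⊕b9⊕b11⊕b13⊕b15 = 1⊕1⊕0⊕0⊕0⊕1⊕0⊕0 = 1
s2: b2⊕b3⊕b6⊕b7⊕b10⊕b11⊕b14⊕b15 = 1⊕1⊕0⊕0⊕0⊕1⊕1⊕0 = 0
s4: b4⊕b5⊕b6⊕b7⊕b12⊕b13⊕b14⊕b15 = 1⊕0⊕0⊕0⊕1⊕0⊕1⊕0 = 1
s8: b8⊕b9⊕b10⊕b11⊕b12⊕b13⊕b14⊕b15 = 0⊕0⊕0⊕1⊕1⊕0⊕1⊕0 = 1
Syndrome (s8...s1) = 1101 → position 13.

1101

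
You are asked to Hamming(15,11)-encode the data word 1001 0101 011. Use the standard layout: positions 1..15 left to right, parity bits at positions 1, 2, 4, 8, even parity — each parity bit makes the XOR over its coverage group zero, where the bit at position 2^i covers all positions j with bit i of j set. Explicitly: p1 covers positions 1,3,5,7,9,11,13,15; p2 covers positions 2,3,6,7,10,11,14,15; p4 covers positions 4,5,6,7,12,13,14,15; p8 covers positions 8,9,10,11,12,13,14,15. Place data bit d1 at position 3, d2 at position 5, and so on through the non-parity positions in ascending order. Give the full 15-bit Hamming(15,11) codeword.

111000100101011

Place data bits at non-power-of-two positions: b3=1, b5=0, b6=0, b7=1, b9=0, b10=1, b11=0, b12=1, b13=0, b14=1, b15=1.
p1 = XOR of data positions {3,5,7,9,11,13,15} = 1⊕0⊕1⊕0⊕0⊕0⊕1 = 1
p2 = XOR of data positions {3,6,7,10,11,14,15} = 1⊕0⊕1⊕1⊕0⊕1⊕1 = 1
p4 = XOR of data positions {5,6,7,12,13,14,15} = 0⊕0⊕1⊕1⊕0⊕1⊕1 = 0
p8 = XOR of data positions {9,10,11,12,13,14,15} = 0⊕1⊕0⊕1⊕0⊕1⊕1 = 0
Codeword b1..b15 = 111000100101011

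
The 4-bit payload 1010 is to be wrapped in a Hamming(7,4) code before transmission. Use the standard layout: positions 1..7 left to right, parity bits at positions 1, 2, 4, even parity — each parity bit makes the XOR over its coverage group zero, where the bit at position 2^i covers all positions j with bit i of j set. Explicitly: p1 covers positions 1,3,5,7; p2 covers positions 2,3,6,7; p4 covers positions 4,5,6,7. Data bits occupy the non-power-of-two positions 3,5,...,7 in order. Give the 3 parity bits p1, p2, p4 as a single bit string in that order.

101

Place data bits at non-power-of-two positions: b3=1, b5=0, b6=1, b7=0.
p1 = XOR of data positions {3,5,7} = 1⊕0⊕0 = 1
p2 = XOR of data positions {3,6,7} = 1⊕1⊕0 = 0
p4 = XOR of data positions {5,6,7} = 0⊕1⊕0 = 1
Parity bits p1,p2,p4 = 101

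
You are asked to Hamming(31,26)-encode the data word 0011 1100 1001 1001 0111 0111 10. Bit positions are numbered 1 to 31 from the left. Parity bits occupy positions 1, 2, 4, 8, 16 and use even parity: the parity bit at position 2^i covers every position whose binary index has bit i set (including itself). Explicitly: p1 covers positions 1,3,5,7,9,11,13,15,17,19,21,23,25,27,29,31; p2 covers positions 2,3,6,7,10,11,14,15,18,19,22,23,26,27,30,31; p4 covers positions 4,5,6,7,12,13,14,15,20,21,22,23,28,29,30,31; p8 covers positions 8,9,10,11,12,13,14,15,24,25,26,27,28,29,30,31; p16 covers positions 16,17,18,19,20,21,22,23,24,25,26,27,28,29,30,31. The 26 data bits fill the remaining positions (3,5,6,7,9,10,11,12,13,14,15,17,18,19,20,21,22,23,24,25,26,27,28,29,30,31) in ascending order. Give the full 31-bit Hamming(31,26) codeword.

1100011111001000110010111011110

Place data bits at non-power-of-two positions: b3=0, b5=0, b6=1, b7=1, b9=1, b10=1, b11=0, b12=0, b13=1, b14=0, b15=0, b17=1, b18=1, b19=0, b20=0, b21=1, b22=0, b23=1, b24=1, b25=1, b26=0, b27=1, b28=1, b29=1, b30=1, b31=0.
p1 = XOR of data positions {3,5,7,9,11,13,15,17,19,21,23,25,27,29,31} = 0⊕0⊕1⊕1⊕0⊕1⊕0⊕1⊕0⊕1⊕1⊕1⊕1⊕1⊕0 = 1
p2 = XOR of data positions {3,6,7,10,11,14,15,18,19,22,23,26,27,30,31} = 0⊕1⊕1⊕1⊕0⊕0⊕0⊕1⊕0⊕0⊕1⊕0⊕1⊕1⊕0 = 1
p4 = XOR of data positions {5,6,7,12,13,14,15,20,21,22,23,28,29,30,31} = 0⊕1⊕1⊕0⊕1⊕0⊕0⊕0⊕1⊕0⊕1⊕1⊕1⊕1⊕0 = 0
p8 = XOR of data positions {9,10,11,12,13,14,15,24,25,26,27,28,29,30,31} = 1⊕1⊕0⊕0⊕1⊕0⊕0⊕1⊕1⊕0⊕1⊕1⊕1⊕1⊕0 = 1
p16 = XOR of data positions {17,18,19,20,21,22,23,24,25,26,27,28,29,30,31} = 1⊕1⊕0⊕0⊕1⊕0⊕1⊕1⊕1⊕0⊕1⊕1⊕1⊕1⊕0 = 0
Codeword b1..b31 = 1100011111001000110010111011110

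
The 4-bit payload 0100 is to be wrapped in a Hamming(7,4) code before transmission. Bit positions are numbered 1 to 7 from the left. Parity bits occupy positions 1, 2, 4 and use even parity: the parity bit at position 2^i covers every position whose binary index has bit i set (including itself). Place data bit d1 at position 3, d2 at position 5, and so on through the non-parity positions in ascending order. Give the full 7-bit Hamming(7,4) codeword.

1001100

Place data bits at non-power-of-two positions: b3=0, b5=1, b6=0, b7=0.
p1 = XOR of data positions {3,5,7} = 0⊕1⊕0 = 1
p2 = XOR of data positions {3,6,7} = 0⊕0⊕0 = 0
p4 = XOR of data positions {5,6,7} = 1⊕0⊕0 = 1
Codeword b1..b7 = 1001100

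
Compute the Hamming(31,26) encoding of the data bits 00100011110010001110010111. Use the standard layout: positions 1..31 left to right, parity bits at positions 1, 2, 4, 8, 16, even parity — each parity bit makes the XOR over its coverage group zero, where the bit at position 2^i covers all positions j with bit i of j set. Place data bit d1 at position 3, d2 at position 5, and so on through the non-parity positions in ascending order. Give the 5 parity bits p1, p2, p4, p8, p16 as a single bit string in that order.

01110

Place data bits at non-power-of-two positions: b3=0, b5=0, b6=1, b7=0, b9=0, b10=0, b11=1, b12=1, b13=1, b14=1, b15=0, b17=0, b18=1, b19=0, b20=0, b21=0, b22=1, b23=1, b24=1, b25=0, b26=0, b27=1, b28=0, b29=1, b30=1, b31=1.
p1 = XOR of data positions {3,5,7,9,11,13,15,17,19,21,23,25,27,29,31} = 0⊕0⊕0⊕0⊕1⊕1⊕0⊕0⊕0⊕0⊕1⊕0⊕1⊕1⊕1 = 0
p2 = XOR of data positions {3,6,7,10,11,14,15,18,19,22,23,26,27,30,31} = 0⊕1⊕0⊕0⊕1⊕1⊕0⊕1⊕0⊕1⊕1⊕0⊕1⊕1⊕1 = 1
p4 = XOR of data positions {5,6,7,12,13,14,15,20,21,22,23,28,29,30,31} = 0⊕1⊕0⊕1⊕1⊕1⊕0⊕0⊕0⊕1⊕1⊕0⊕1⊕1⊕1 = 1
p8 = XOR of data positions {9,10,11,12,13,14,15,24,25,26,27,28,29,30,31} = 0⊕0⊕1⊕1⊕1⊕1⊕0⊕1⊕0⊕0⊕1⊕0⊕1⊕1⊕1 = 1
p16 = XOR of data positions {17,18,19,20,21,22,23,24,25,26,27,28,29,30,31} = 0⊕1⊕0⊕0⊕0⊕1⊕1⊕1⊕0⊕0⊕1⊕0⊕1⊕1⊕1 = 0
Parity bits p1,p2,p4,p8,p16 = 01110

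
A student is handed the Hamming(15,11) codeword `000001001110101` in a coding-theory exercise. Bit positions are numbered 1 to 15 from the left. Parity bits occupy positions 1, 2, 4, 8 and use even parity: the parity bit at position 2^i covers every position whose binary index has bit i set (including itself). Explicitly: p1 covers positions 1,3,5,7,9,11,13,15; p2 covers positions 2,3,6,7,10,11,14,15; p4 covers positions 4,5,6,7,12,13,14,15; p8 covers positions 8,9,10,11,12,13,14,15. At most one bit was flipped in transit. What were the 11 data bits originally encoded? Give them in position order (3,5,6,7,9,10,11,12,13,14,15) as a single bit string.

00101111101

s1: b1⊕b3⊕b5⊕b7⊕b9⊕b11⊕b13⊕b15 = 0⊕0⊕0⊕0⊕1⊕1⊕1⊕1 = 0
s2: b2⊕b3⊕b6⊕b7⊕b10⊕b11⊕b14⊕b15 = 0⊕0⊕1⊕0⊕1⊕1⊕0⊕1 = 0
s4: b4⊕b5⊕b6⊕b7⊕b12⊕b13⊕b14⊕b15 = 0⊕0⊕1⊕0⊕0⊕1⊕0⊕1 = 1
s8: b8⊕b9⊕b10⊕b11⊕b12⊕b13⊕b14⊕b15 = 0⊕1⊕1⊕1⊕0⊕1⊕0⊕1 = 1
Syndrome (s8...s1) = 1100 → position 12.
Flip bit 12: corrected codeword = 000001001111101
Data bits at positions 3,5,6,7,9,10,11,12,13,14,15: 00101111101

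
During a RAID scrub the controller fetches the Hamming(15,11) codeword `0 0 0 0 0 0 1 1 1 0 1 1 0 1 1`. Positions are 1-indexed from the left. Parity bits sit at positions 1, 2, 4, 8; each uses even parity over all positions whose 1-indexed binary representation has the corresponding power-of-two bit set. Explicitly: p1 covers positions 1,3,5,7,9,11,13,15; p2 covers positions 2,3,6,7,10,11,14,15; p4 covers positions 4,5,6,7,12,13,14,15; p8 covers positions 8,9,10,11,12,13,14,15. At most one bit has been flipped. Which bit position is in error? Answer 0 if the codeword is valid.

s1: b1⊕b3⊕b5⊕b7⊕b9⊕b11⊕b13⊕b15 = 0⊕0⊕0⊕1⊕1⊕1⊕0⊕1 = 0
s2: b2⊕b3⊕b6⊕b7⊕b10⊕b11⊕b14⊕b15 = 0⊕0⊕0⊕1⊕0⊕1⊕1⊕1 = 0
s4: b4⊕b5⊕b6⊕b7⊕b12⊕b13⊕b14⊕b15 = 0⊕0⊕0⊕1⊕1⊕0⊕1⊕1 = 0
s8: b8⊕b9⊕b10⊕b11⊕b12⊕b13⊕b14⊕b15 = 1⊕1⊕0⊕1⊕1⊕0⊕1⊕1 = 0
Syndrome (s8...s1) = 0000 → position 0 (no error).

0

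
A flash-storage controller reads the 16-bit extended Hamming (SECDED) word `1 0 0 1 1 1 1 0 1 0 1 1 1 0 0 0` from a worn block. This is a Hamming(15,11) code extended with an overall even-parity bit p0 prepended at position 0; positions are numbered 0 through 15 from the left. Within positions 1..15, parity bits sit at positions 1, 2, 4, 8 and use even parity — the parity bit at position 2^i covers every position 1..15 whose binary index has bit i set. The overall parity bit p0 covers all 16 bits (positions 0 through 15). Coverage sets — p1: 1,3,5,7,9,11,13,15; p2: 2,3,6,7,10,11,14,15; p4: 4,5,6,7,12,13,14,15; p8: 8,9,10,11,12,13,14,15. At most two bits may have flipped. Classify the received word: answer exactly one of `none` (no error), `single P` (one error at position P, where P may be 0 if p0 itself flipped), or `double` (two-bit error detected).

s1: b1⊕b3⊕b5⊕b7⊕b9⊕b11⊕b13⊕b15 = 0⊕1⊕1⊕0⊕0⊕1⊕0⊕0 = 1
s2: b2⊕b3⊕b6⊕b7⊕b10⊕b11⊕b14⊕b15 = 0⊕1⊕1⊕0⊕1⊕1⊕0⊕0 = 0
s4: b4⊕b5⊕b6⊕b7⊕b12⊕b13⊕b14⊕b15 = 1⊕1⊕1⊕0⊕1⊕0⊕0⊕0 = 0
s8: b8⊕b9⊕b10⊕b11⊕b12⊕b13⊕b14⊕b15 = 1⊕0⊕1⊕1⊕1⊕0⊕0⊕0 = 0
Syndrome (s8...s1) = 0001 → position 1.
Overall parity (XOR of all 16 bits, including p0): 1⊕0⊕0⊕1⊕1⊕1⊕1⊕0⊕1⊕0⊕1⊕1⊕1⊕0⊕0⊕0 = 1
Overall=1, syndrome position=1 → single-bit error at position 1.

single 1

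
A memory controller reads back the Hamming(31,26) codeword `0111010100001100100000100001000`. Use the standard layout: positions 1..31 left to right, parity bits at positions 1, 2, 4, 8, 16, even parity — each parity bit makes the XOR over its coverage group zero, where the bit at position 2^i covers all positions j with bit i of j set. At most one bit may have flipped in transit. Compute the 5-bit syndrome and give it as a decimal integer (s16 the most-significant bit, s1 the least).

s1: b1⊕b3⊕b5⊕b7⊕b9⊕b11⊕b13⊕b15⊕b17⊕b19⊕b21⊕b23⊕b25⊕b27⊕b29⊕b31 = 0⊕1⊕0⊕0⊕0⊕0⊕1⊕0⊕1⊕0⊕0⊕1⊕0⊕0⊕0⊕0 = 0
s2: b2⊕b3⊕b6⊕b7⊕b10⊕b11⊕b14⊕b15⊕b18⊕b19⊕b22⊕b23⊕b26⊕b27⊕b30⊕b31 = 1⊕1⊕1⊕0⊕0⊕0⊕1⊕0⊕0⊕0⊕0⊕1⊕0⊕0⊕0⊕0 = 1
s4: b4⊕b5⊕b6⊕b7⊕b12⊕b13⊕b14⊕b15⊕b20⊕b21⊕b22⊕b23⊕b28⊕b29⊕b30⊕b31 = 1⊕0⊕1⊕0⊕0⊕1⊕1⊕0⊕0⊕0⊕0⊕1⊕1⊕0⊕0⊕0 = 0
s8: b8⊕b9⊕b10⊕b11⊕b12⊕b13⊕b14⊕b15⊕b24⊕b25⊕b26⊕b27⊕b28⊕b29⊕b30⊕b31 = 1⊕0⊕0⊕0⊕0⊕1⊕1⊕0⊕0⊕0⊕0⊕0⊕1⊕0⊕0⊕0 = 0
s16: b16⊕b17⊕b18⊕b19⊕b20⊕b21⊕b22⊕b23⊕b24⊕b25⊕b26⊕b27⊕b28⊕b29⊕b30⊕b31 = 0⊕1⊕0⊕0⊕0⊕0⊕0⊕1⊕0⊕0⊕0⊕0⊕1⊕0⊕0⊕0 = 1
Syndrome (s16...s1) = 10010 → position 18.

18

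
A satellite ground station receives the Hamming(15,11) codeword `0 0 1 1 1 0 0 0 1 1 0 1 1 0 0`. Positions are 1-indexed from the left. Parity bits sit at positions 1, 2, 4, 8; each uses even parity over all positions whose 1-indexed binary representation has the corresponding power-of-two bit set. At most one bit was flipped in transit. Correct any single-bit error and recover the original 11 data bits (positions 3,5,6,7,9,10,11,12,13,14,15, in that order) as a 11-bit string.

11001101100

s1: b1⊕b3⊕b5⊕b7⊕b9⊕b11⊕b13⊕b15 = 0⊕1⊕1⊕0⊕1⊕0⊕1⊕0 = 0
s2: b2⊕b3⊕b6⊕b7⊕b10⊕b11⊕b14⊕b15 = 0⊕1⊕0⊕0⊕1⊕0⊕0⊕0 = 0
s4: b4⊕b5⊕b6⊕b7⊕b12⊕b13⊕b14⊕b15 = 1⊕1⊕0⊕0⊕1⊕1⊕0⊕0 = 0
s8: b8⊕b9⊕b10⊕b11⊕b12⊕b13⊕b14⊕b15 = 0⊕1⊕1⊕0⊕1⊕1⊕0⊕0 = 0
Syndrome (s8...s1) = 0000 → position 0 (no error).
No correction needed.
Data bits at positions 3,5,6,7,9,10,11,12,13,14,15: 11001101100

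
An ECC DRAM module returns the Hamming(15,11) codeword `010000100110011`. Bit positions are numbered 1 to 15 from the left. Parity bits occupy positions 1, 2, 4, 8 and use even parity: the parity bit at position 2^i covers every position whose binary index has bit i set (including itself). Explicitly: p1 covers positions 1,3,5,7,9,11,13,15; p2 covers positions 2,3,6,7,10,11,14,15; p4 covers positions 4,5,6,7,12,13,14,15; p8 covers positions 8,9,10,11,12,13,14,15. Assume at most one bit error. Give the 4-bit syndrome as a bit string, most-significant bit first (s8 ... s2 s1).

s1: b1⊕b3⊕b5⊕b7⊕b9⊕b11⊕b13⊕b15 = 0⊕0⊕0⊕1⊕0⊕1⊕0⊕1 = 1
s2: b2⊕b3⊕b6⊕b7⊕b10⊕b11⊕b14⊕b15 = 1⊕0⊕0⊕1⊕1⊕1⊕1⊕1 = 0
s4: b4⊕b5⊕b6⊕b7⊕b12⊕b13⊕b14⊕b15 = 0⊕0⊕0⊕1⊕0⊕0⊕1⊕1 = 1
s8: b8⊕b9⊕b10⊕b11⊕b12⊕b13⊕b14⊕b15 = 0⊕0⊕1⊕1⊕0⊕0⊕1⊕1 = 0
Syndrome (s8...s1) = 0101 → position 5.

0101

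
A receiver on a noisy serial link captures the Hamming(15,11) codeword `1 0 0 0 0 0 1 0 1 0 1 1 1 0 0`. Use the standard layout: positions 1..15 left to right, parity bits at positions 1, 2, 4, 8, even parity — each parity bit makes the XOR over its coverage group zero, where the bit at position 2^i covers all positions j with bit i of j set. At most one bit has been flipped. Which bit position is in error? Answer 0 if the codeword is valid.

5

s1: b1⊕b3⊕b5⊕b7⊕b9⊕b11⊕b13⊕b15 = 1⊕0⊕0⊕1⊕1⊕1⊕1⊕0 = 1
s2: b2⊕b3⊕b6⊕b7⊕b10⊕b11⊕b14⊕b15 = 0⊕0⊕0⊕1⊕0⊕1⊕0⊕0 = 0
s4: b4⊕b5⊕b6⊕b7⊕b12⊕b13⊕b14⊕b15 = 0⊕0⊕0⊕1⊕1⊕1⊕0⊕0 = 1
s8: b8⊕b9⊕b10⊕b11⊕b12⊕b13⊕b14⊕b15 = 0⊕1⊕0⊕1⊕1⊕1⊕0⊕0 = 0
Syndrome (s8...s1) = 0101 → position 5.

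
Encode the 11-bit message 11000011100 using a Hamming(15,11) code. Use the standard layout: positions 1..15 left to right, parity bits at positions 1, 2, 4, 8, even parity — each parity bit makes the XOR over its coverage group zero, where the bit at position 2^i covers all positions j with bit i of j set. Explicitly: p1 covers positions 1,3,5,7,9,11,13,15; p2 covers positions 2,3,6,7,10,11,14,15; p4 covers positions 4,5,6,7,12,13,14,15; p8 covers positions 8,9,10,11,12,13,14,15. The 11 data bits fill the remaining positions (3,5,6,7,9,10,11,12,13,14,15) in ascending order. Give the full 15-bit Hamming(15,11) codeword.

Place data bits at non-power-of-two positions: b3=1, b5=1, b6=0, b7=0, b9=0, b10=0, b11=1, b12=1, b13=1, b14=0, b15=0.
p1 = XOR of data positions {3,5,7,9,11,13,15} = 1⊕1⊕0⊕0⊕1⊕1⊕0 = 0
p2 = XOR of data positions {3,6,7,10,11,14,15} = 1⊕0⊕0⊕0⊕1⊕0⊕0 = 0
p4 = XOR of data positions {5,6,7,12,13,14,15} = 1⊕0⊕0⊕1⊕1⊕0⊕0 = 1
p8 = XOR of data positions {9,10,11,12,13,14,15} = 0⊕0⊕1⊕1⊕1⊕0⊕0 = 1
Codeword b1..b15 = 001110010011100

001110010011100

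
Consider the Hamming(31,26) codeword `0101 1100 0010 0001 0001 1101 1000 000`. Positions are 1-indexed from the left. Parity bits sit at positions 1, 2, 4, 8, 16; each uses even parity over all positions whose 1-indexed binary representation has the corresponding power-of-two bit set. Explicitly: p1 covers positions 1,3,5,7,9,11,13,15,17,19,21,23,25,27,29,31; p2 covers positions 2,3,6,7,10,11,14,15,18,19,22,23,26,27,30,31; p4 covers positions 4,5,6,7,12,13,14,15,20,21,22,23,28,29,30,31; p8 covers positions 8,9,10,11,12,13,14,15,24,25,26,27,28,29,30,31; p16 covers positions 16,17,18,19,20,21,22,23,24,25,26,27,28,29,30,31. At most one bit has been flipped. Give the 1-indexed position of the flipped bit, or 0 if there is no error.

s1: b1⊕b3⊕b5⊕b7⊕b9⊕b11⊕b13⊕b15⊕b17⊕b19⊕b21⊕b23⊕b25⊕b27⊕b29⊕b31 = 0⊕0⊕1⊕0⊕0⊕1⊕0⊕0⊕0⊕0⊕1⊕0⊕1⊕0⊕0⊕0 = 0
s2: b2⊕b3⊕b6⊕b7⊕b10⊕b11⊕b14⊕b15⊕b18⊕b19⊕b22⊕b23⊕b26⊕b27⊕b30⊕b31 = 1⊕0⊕1⊕0⊕0⊕1⊕0⊕0⊕0⊕0⊕1⊕0⊕0⊕0⊕0⊕0 = 0
s4: b4⊕b5⊕b6⊕b7⊕b12⊕b13⊕b14⊕b15⊕b20⊕b21⊕b22⊕b23⊕b28⊕b29⊕b30⊕b31 = 1⊕1⊕1⊕0⊕0⊕0⊕0⊕0⊕1⊕1⊕1⊕0⊕0⊕0⊕0⊕0 = 0
s8: b8⊕b9⊕b10⊕b11⊕b12⊕b13⊕b14⊕b15⊕b24⊕b25⊕b26⊕b27⊕b28⊕b29⊕b30⊕b31 = 0⊕0⊕0⊕1⊕0⊕0⊕0⊕0⊕1⊕1⊕0⊕0⊕0⊕0⊕0⊕0 = 1
s16: b16⊕b17⊕b18⊕b19⊕b20⊕b21⊕b22⊕b23⊕b24⊕b25⊕b26⊕b27⊕b28⊕b29⊕b30⊕b31 = 1⊕0⊕0⊕0⊕1⊕1⊕1⊕0⊕1⊕1⊕0⊕0⊕0⊕0⊕0⊕0 = 0
Syndrome (s16...s1) = 01000 → position 8.

8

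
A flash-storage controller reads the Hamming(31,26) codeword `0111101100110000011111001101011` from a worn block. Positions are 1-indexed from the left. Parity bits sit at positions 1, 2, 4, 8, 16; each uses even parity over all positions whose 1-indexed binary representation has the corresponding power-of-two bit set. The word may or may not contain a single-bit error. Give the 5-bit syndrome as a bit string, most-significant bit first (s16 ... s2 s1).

00000

s1: b1⊕b3⊕b5⊕b7⊕b9⊕b11⊕b13⊕b15⊕b17⊕b19⊕b21⊕b23⊕b25⊕b27⊕b29⊕b31 = 0⊕1⊕1⊕1⊕0⊕1⊕0⊕0⊕0⊕1⊕1⊕0⊕1⊕0⊕0⊕1 = 0
s2: b2⊕b3⊕b6⊕b7⊕b10⊕b11⊕b14⊕b15⊕b18⊕b19⊕b22⊕b23⊕b26⊕b27⊕b30⊕b31 = 1⊕1⊕0⊕1⊕0⊕1⊕0⊕0⊕1⊕1⊕1⊕0⊕1⊕0⊕1⊕1 = 0
s4: b4⊕b5⊕b6⊕b7⊕b12⊕b13⊕b14⊕b15⊕b20⊕b21⊕b22⊕b23⊕b28⊕b29⊕b30⊕b31 = 1⊕1⊕0⊕1⊕1⊕0⊕0⊕0⊕1⊕1⊕1⊕0⊕1⊕0⊕1⊕1 = 0
s8: b8⊕b9⊕b10⊕b11⊕b12⊕b13⊕b14⊕b15⊕b24⊕b25⊕b26⊕b27⊕b28⊕b29⊕b30⊕b31 = 1⊕0⊕0⊕1⊕1⊕0⊕0⊕0⊕0⊕1⊕1⊕0⊕1⊕0⊕1⊕1 = 0
s16: b16⊕b17⊕b18⊕b19⊕b20⊕b21⊕b22⊕b23⊕b24⊕b25⊕b26⊕b27⊕b28⊕b29⊕b30⊕b31 = 0⊕0⊕1⊕1⊕1⊕1⊕1⊕0⊕0⊕1⊕1⊕0⊕1⊕0⊕1⊕1 = 0
Syndrome (s16...s1) = 00000 → position 0 (no error).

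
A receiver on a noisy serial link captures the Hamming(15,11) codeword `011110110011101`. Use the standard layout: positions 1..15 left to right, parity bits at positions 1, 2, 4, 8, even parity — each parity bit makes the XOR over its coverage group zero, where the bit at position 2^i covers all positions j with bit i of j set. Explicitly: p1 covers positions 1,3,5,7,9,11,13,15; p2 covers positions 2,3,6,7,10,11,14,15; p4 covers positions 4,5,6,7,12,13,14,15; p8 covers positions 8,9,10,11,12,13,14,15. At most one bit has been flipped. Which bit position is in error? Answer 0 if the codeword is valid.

s1: b1⊕b3⊕b5⊕b7⊕b9⊕b11⊕b13⊕b15 = 0⊕1⊕1⊕1⊕0⊕1⊕1⊕1 = 0
s2: b2⊕b3⊕b6⊕b7⊕b10⊕b11⊕b14⊕b15 = 1⊕1⊕0⊕1⊕0⊕1⊕0⊕1 = 1
s4: b4⊕b5⊕b6⊕b7⊕b12⊕b13⊕b14⊕b15 = 1⊕1⊕0⊕1⊕1⊕1⊕0⊕1 = 0
s8: b8⊕b9⊕b10⊕b11⊕b12⊕b13⊕b14⊕b15 = 1⊕0⊕0⊕1⊕1⊕1⊕0⊕1 = 1
Syndrome (s8...s1) = 1010 → position 10.

10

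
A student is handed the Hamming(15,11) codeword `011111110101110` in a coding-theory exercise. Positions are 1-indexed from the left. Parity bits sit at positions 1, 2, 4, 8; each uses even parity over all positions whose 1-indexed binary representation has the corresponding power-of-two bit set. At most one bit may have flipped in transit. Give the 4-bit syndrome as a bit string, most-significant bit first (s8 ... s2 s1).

s1: b1⊕b3⊕b5⊕b7⊕b9⊕b11⊕b13⊕b15 = 0⊕1⊕1⊕1⊕0⊕0⊕1⊕0 = 0
s2: b2⊕b3⊕b6⊕b7⊕b10⊕b11⊕b14⊕b15 = 1⊕1⊕1⊕1⊕1⊕0⊕1⊕0 = 0
s4: b4⊕b5⊕b6⊕b7⊕b12⊕b13⊕b14⊕b15 = 1⊕1⊕1⊕1⊕1⊕1⊕1⊕0 = 1
s8: b8⊕b9⊕b10⊕b11⊕b12⊕b13⊕b14⊕b15 = 1⊕0⊕1⊕0⊕1⊕1⊕1⊕0 = 1
Syndrome (s8...s1) = 1100 → position 12.

1100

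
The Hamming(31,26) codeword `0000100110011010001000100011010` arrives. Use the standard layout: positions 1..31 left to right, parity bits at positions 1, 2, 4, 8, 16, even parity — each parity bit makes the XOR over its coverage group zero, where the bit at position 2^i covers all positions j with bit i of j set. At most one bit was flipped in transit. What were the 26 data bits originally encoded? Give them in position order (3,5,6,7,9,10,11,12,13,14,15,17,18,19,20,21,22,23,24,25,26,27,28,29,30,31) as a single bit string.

01001001101001000000011010

s1: b1⊕b3⊕b5⊕b7⊕b9⊕b11⊕b13⊕b15⊕b17⊕b19⊕b21⊕b23⊕b25⊕b27⊕b29⊕b31 = 0⊕0⊕1⊕0⊕1⊕0⊕1⊕1⊕0⊕1⊕0⊕1⊕0⊕1⊕0⊕0 = 1
s2: b2⊕b3⊕b6⊕b7⊕b10⊕b11⊕b14⊕b15⊕b18⊕b19⊕b22⊕b23⊕b26⊕b27⊕b30⊕b31 = 0⊕0⊕0⊕0⊕0⊕0⊕0⊕1⊕0⊕1⊕0⊕1⊕0⊕1⊕1⊕0 = 1
s4: b4⊕b5⊕b6⊕b7⊕b12⊕b13⊕b14⊕b15⊕b20⊕b21⊕b22⊕b23⊕b28⊕b29⊕b30⊕b31 = 0⊕1⊕0⊕0⊕1⊕1⊕0⊕1⊕0⊕0⊕0⊕1⊕1⊕0⊕1⊕0 = 1
s8: b8⊕b9⊕b10⊕b11⊕b12⊕b13⊕b14⊕b15⊕b24⊕b25⊕b26⊕b27⊕b28⊕b29⊕b30⊕b31 = 1⊕1⊕0⊕0⊕1⊕1⊕0⊕1⊕0⊕0⊕0⊕1⊕1⊕0⊕1⊕0 = 0
s16: b16⊕b17⊕b18⊕b19⊕b20⊕b21⊕b22⊕b23⊕b24⊕b25⊕b26⊕b27⊕b28⊕b29⊕b30⊕b31 = 0⊕0⊕0⊕1⊕0⊕0⊕0⊕1⊕0⊕0⊕0⊕1⊕1⊕0⊕1⊕0 = 1
Syndrome (s16...s1) = 10111 → position 23.
Flip bit 23: corrected codeword = 0000100110011010001000000011010
Data bits at positions 3,5,6,7,9,10,11,12,13,14,15,17,18,19,20,21,22,23,24,25,26,27,28,29,30,31: 01001001101001000000011010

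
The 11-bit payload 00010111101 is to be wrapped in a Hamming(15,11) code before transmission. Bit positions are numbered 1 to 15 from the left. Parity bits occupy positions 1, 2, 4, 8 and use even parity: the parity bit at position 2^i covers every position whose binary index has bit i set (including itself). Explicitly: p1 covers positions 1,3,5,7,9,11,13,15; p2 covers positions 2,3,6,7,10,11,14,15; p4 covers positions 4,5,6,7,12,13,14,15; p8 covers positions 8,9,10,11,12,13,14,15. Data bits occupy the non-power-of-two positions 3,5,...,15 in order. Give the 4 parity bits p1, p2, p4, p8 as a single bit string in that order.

0001

Place data bits at non-power-of-two positions: b3=0, b5=0, b6=0, b7=1, b9=0, b10=1, b11=1, b12=1, b13=1, b14=0, b15=1.
p1 = XOR of data positions {3,5,7,9,11,13,15} = 0⊕0⊕1⊕0⊕1⊕1⊕1 = 0
p2 = XOR of data positions {3,6,7,10,11,14,15} = 0⊕0⊕1⊕1⊕1⊕0⊕1 = 0
p4 = XOR of data positions {5,6,7,12,13,14,15} = 0⊕0⊕1⊕1⊕1⊕0⊕1 = 0
p8 = XOR of data positions {9,10,11,12,13,14,15} = 0⊕1⊕1⊕1⊕1⊕0⊕1 = 1
Parity bits p1,p2,p4,p8 = 0001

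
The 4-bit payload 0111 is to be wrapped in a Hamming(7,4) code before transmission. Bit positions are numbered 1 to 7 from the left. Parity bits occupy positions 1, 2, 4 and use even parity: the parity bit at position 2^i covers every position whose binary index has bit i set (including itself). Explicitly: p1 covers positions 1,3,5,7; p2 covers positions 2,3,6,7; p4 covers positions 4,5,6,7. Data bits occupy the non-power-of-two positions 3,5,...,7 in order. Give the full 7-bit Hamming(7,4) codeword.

Place data bits at non-power-of-two positions: b3=0, b5=1, b6=1, b7=1.
p1 = XOR of data positions {3,5,7} = 0⊕1⊕1 = 0
p2 = XOR of data positions {3,6,7} = 0⊕1⊕1 = 0
p4 = XOR of data positions {5,6,7} = 1⊕1⊕1 = 1
Codeword b1..b7 = 0001111

0001111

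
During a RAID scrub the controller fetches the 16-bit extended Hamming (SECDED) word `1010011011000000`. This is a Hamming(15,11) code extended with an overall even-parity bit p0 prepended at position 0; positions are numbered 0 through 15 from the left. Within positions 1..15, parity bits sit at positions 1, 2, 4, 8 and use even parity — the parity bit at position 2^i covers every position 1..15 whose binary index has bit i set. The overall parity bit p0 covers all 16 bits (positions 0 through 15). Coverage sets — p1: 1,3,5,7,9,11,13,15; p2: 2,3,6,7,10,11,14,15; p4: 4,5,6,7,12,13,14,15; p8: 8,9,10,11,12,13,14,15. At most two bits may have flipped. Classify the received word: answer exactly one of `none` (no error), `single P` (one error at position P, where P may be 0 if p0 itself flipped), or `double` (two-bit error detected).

s1: b1⊕b3⊕b5⊕b7⊕b9⊕b11⊕b13⊕b15 = 0⊕0⊕1⊕0⊕1⊕0⊕0⊕0 = 0
s2: b2⊕b3⊕b6⊕b7⊕b10⊕b11⊕b14⊕b15 = 1⊕0⊕1⊕0⊕0⊕0⊕0⊕0 = 0
s4: b4⊕b5⊕b6⊕b7⊕b12⊕b13⊕b14⊕b15 = 0⊕1⊕1⊕0⊕0⊕0⊕0⊕0 = 0
s8: b8⊕b9⊕b10⊕b11⊕b12⊕b13⊕b14⊕b15 = 1⊕1⊕0⊕0⊕0⊕0⊕0⊕0 = 0
Syndrome (s8...s1) = 0000 → position 0 (no error).
Overall parity (XOR of all 16 bits, including p0): 1⊕0⊕1⊕0⊕0⊕1⊕1⊕0⊕1⊕1⊕0⊕0⊕0⊕0⊕0⊕0 = 0
Overall=0, syndrome position=0 → no error.

none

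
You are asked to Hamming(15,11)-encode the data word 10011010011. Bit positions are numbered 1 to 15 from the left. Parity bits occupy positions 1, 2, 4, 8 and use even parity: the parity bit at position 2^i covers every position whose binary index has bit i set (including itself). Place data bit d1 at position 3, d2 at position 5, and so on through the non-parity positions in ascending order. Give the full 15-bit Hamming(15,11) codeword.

111100101010011

Place data bits at non-power-of-two positions: b3=1, b5=0, b6=0, b7=1, b9=1, b10=0, b11=1, b12=0, b13=0, b14=1, b15=1.
p1 = XOR of data positions {3,5,7,9,11,13,15} = 1⊕0⊕1⊕1⊕1⊕0⊕1 = 1
p2 = XOR of data positions {3,6,7,10,11,14,15} = 1⊕0⊕1⊕0⊕1⊕1⊕1 = 1
p4 = XOR of data positions {5,6,7,12,13,14,15} = 0⊕0⊕1⊕0⊕0⊕1⊕1 = 1
p8 = XOR of data positions {9,10,11,12,13,14,15} = 1⊕0⊕1⊕0⊕0⊕1⊕1 = 0
Codeword b1..b15 = 111100101010011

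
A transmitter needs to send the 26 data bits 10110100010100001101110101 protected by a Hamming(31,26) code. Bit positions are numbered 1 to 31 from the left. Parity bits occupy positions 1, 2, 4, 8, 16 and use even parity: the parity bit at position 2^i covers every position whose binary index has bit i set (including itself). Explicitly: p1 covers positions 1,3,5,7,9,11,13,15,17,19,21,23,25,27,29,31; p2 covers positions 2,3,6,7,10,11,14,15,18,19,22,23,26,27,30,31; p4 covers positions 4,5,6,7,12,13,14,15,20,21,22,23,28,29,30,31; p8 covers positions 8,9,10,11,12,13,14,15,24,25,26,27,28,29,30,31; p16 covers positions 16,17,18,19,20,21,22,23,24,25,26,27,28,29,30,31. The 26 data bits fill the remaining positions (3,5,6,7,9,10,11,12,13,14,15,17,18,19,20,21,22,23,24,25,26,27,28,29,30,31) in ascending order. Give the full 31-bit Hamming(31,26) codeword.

0011011101000100100001101110101

Place data bits at non-power-of-two positions: b3=1, b5=0, b6=1, b7=1, b9=0, b10=1, b11=0, b12=0, b13=0, b14=1, b15=0, b17=1, b18=0, b19=0, b20=0, b21=0, b22=1, b23=1, b24=0, b25=1, b26=1, b27=1, b28=0, b29=1, b30=0, b31=1.
p1 = XOR of data positions {3,5,7,9,11,13,15,17,19,21,23,25,27,29,31} = 1⊕0⊕1⊕0⊕0⊕0⊕0⊕1⊕0⊕0⊕1⊕1⊕1⊕1⊕1 = 0
p2 = XOR of data positions {3,6,7,10,11,14,15,18,19,22,23,26,27,30,31} = 1⊕1⊕1⊕1⊕0⊕1⊕0⊕0⊕0⊕1⊕1⊕1⊕1⊕0⊕1 = 0
p4 = XOR of data positions {5,6,7,12,13,14,15,20,21,22,23,28,29,30,31} = 0⊕1⊕1⊕0⊕0⊕1⊕0⊕0⊕0⊕1⊕1⊕0⊕1⊕0⊕1 = 1
p8 = XOR of data positions {9,10,11,12,13,14,15,24,25,26,27,28,29,30,31} = 0⊕1⊕0⊕0⊕0⊕1⊕0⊕0⊕1⊕1⊕1⊕0⊕1⊕0⊕1 = 1
p16 = XOR of data positions {17,18,19,20,21,22,23,24,25,26,27,28,29,30,31} = 1⊕0⊕0⊕0⊕0⊕1⊕1⊕0⊕1⊕1⊕1⊕0⊕1⊕0⊕1 = 0
Codeword b1..b31 = 0011011101000100100001101110101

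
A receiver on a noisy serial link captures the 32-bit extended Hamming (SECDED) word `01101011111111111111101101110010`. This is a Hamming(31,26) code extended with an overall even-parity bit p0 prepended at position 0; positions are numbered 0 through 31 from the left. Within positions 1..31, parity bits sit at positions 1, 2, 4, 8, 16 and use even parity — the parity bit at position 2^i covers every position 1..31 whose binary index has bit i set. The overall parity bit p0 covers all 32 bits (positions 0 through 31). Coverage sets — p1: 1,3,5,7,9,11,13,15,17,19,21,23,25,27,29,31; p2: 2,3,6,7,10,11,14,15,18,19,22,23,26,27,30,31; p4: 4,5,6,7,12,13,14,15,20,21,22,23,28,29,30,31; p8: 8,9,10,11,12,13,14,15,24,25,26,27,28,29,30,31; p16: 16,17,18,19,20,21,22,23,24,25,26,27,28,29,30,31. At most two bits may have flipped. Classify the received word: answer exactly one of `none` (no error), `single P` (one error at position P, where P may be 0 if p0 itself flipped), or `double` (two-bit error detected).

s1: b1⊕b3⊕b5⊕b7⊕b9⊕b11⊕b13⊕b15⊕b17⊕b19⊕b21⊕b23⊕b25⊕b27⊕b29⊕b31 = 1⊕0⊕0⊕1⊕1⊕1⊕1⊕1⊕1⊕1⊕0⊕1⊕1⊕1⊕0⊕0 = 1
s2: b2⊕b3⊕b6⊕b7⊕b10⊕b11⊕b14⊕b15⊕b18⊕b19⊕b22⊕b23⊕b26⊕b27⊕b30⊕b31 = 1⊕0⊕1⊕1⊕1⊕1⊕1⊕1⊕1⊕1⊕1⊕1⊕1⊕1⊕1⊕0 = 0
s4: b4⊕b5⊕b6⊕b7⊕b12⊕b13⊕b14⊕b15⊕b20⊕b21⊕b22⊕b23⊕b28⊕b29⊕b30⊕b31 = 1⊕0⊕1⊕1⊕1⊕1⊕1⊕1⊕1⊕0⊕1⊕1⊕0⊕0⊕1⊕0 = 1
s8: b8⊕b9⊕b10⊕b11⊕b12⊕b13⊕b14⊕b15⊕b24⊕b25⊕b26⊕b27⊕b28⊕b29⊕b30⊕b31 = 1⊕1⊕1⊕1⊕1⊕1⊕1⊕1⊕0⊕1⊕1⊕1⊕0⊕0⊕1⊕0 = 0
s16: b16⊕b17⊕b18⊕b19⊕b20⊕b21⊕b22⊕b23⊕b24⊕b25⊕b26⊕b27⊕b28⊕b29⊕b30⊕b31 = 1⊕1⊕1⊕1⊕1⊕0⊕1⊕1⊕0⊕1⊕1⊕1⊕0⊕0⊕1⊕0 = 1
Syndrome (s16...s1) = 10101 → position 21.
Overall parity (XOR of all 32 bits, including p0): 0⊕1⊕1⊕0⊕1⊕0⊕1⊕1⊕1⊕1⊕1⊕1⊕1⊕1⊕1⊕1⊕1⊕1⊕1⊕1⊕1⊕0⊕1⊕1⊕0⊕1⊕1⊕1⊕0⊕0⊕1⊕0 = 0
Overall=0, syndrome position=21 → double-bit error detected (uncorrectable).

double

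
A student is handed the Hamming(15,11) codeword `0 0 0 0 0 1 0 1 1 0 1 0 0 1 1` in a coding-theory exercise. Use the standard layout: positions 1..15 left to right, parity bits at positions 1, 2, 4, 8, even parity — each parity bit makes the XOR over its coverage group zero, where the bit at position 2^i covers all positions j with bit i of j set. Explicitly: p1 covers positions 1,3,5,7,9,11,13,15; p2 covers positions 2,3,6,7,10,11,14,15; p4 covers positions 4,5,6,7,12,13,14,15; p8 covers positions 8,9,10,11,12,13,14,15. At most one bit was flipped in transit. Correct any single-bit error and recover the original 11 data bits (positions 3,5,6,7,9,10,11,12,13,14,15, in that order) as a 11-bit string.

00101010111

s1: b1⊕b3⊕b5⊕b7⊕b9⊕b11⊕b13⊕b15 = 0⊕0⊕0⊕0⊕1⊕1⊕0⊕1 = 1
s2: b2⊕b3⊕b6⊕b7⊕b10⊕b11⊕b14⊕b15 = 0⊕0⊕1⊕0⊕0⊕1⊕1⊕1 = 0
s4: b4⊕b5⊕b6⊕b7⊕b12⊕b13⊕b14⊕b15 = 0⊕0⊕1⊕0⊕0⊕0⊕1⊕1 = 1
s8: b8⊕b9⊕b10⊕b11⊕b12⊕b13⊕b14⊕b15 = 1⊕1⊕0⊕1⊕0⊕0⊕1⊕1 = 1
Syndrome (s8...s1) = 1101 → position 13.
Flip bit 13: corrected codeword = 000001011010111
Data bits at positions 3,5,6,7,9,10,11,12,13,14,15: 00101010111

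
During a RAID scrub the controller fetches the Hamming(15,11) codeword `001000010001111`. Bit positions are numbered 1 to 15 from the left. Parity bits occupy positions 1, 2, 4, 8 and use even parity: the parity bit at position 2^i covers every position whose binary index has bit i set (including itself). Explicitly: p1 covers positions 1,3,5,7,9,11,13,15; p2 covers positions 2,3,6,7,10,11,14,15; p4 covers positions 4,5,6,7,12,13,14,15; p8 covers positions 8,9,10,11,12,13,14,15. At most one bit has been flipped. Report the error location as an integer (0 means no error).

s1: b1⊕b3⊕b5⊕b7⊕b9⊕b11⊕b13⊕b15 = 0⊕1⊕0⊕0⊕0⊕0⊕1⊕1 = 1
s2: b2⊕b3⊕b6⊕b7⊕b10⊕b11⊕b14⊕b15 = 0⊕1⊕0⊕0⊕0⊕0⊕1⊕1 = 1
s4: b4⊕b5⊕b6⊕b7⊕b12⊕b13⊕b14⊕b15 = 0⊕0⊕0⊕0⊕1⊕1⊕1⊕1 = 0
s8: b8⊕b9⊕b10⊕b11⊕b12⊕b13⊕b14⊕b15 = 1⊕0⊕0⊕0⊕1⊕1⊕1⊕1 = 1
Syndrome (s8...s1) = 1011 → position 11.

11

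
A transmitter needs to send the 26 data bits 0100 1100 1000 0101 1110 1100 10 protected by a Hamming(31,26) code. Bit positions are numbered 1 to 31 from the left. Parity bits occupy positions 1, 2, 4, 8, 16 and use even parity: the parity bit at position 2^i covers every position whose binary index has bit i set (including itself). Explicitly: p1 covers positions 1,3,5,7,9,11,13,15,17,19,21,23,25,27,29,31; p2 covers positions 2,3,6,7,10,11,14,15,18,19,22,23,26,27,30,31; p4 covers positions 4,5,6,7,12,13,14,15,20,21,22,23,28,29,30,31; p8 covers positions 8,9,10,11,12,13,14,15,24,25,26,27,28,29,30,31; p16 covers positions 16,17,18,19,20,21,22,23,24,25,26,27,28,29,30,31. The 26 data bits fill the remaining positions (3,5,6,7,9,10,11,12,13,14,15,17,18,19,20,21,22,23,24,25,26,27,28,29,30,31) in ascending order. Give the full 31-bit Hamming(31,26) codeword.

1100100111001000001011110110010

Place data bits at non-power-of-two positions: b3=0, b5=1, b6=0, b7=0, b9=1, b10=1, b11=0, b12=0, b13=1, b14=0, b15=0, b17=0, b18=0, b19=1, b20=0, b21=1, b22=1, b23=1, b24=1, b25=0, b26=1, b27=1, b28=0, b29=0, b30=1, b31=0.
p1 = XOR of data positions {3,5,7,9,11,13,15,17,19,21,23,25,27,29,31} = 0⊕1⊕0⊕1⊕0⊕1⊕0⊕0⊕1⊕1⊕1⊕0⊕1⊕0⊕0 = 1
p2 = XOR of data positions {3,6,7,10,11,14,15,18,19,22,23,26,27,30,31} = 0⊕0⊕0⊕1⊕0⊕0⊕0⊕0⊕1⊕1⊕1⊕1⊕1⊕1⊕0 = 1
p4 = XOR of data positions {5,6,7,12,13,14,15,20,21,22,23,28,29,30,31} = 1⊕0⊕0⊕0⊕1⊕0⊕0⊕0⊕1⊕1⊕1⊕0⊕0⊕1⊕0 = 0
p8 = XOR of data positions {9,10,11,12,13,14,15,24,25,26,27,28,29,30,31} = 1⊕1⊕0⊕0⊕1⊕0⊕0⊕1⊕0⊕1⊕1⊕0⊕0⊕1⊕0 = 1
p16 = XOR of data positions {17,18,19,20,21,22,23,24,25,26,27,28,29,30,31} = 0⊕0⊕1⊕0⊕1⊕1⊕1⊕1⊕0⊕1⊕1⊕0⊕0⊕1⊕0 = 0
Codeword b1..b31 = 1100100111001000001011110110010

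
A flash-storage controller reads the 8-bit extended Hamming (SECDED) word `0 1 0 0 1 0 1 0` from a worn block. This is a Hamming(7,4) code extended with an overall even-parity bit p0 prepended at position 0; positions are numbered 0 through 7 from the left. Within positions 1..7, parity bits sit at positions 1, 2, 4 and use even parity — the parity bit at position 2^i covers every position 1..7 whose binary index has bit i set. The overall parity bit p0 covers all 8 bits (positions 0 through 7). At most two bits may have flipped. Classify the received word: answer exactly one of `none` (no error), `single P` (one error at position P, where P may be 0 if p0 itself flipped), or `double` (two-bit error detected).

single 3

s1: b1⊕b3⊕b5⊕b7 = 1⊕0⊕0⊕0 = 1
s2: b2⊕b3⊕b6⊕b7 = 0⊕0⊕1⊕0 = 1
s4: b4⊕b5⊕b6⊕b7 = 1⊕0⊕1⊕0 = 0
Syndrome (s4...s1) = 011 → position 3.
Overall parity (XOR of all 8 bits, including p0): 0⊕1⊕0⊕0⊕1⊕0⊕1⊕0 = 1
Overall=1, syndrome position=3 → single-bit error at position 3.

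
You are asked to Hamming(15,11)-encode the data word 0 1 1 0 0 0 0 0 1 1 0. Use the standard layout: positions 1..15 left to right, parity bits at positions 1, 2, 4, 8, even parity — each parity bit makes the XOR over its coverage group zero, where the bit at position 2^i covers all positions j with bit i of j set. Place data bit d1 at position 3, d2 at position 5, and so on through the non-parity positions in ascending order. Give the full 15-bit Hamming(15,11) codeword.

Place data bits at non-power-of-two positions: b3=0, b5=1, b6=1, b7=0, b9=0, b10=0, b11=0, b12=0, b13=1, b14=1, b15=0.
p1 = XOR of data positions {3,5,7,9,11,13,15} = 0⊕1⊕0⊕0⊕0⊕1⊕0 = 0
p2 = XOR of data positions {3,6,7,10,11,14,15} = 0⊕1⊕0⊕0⊕0⊕1⊕0 = 0
p4 = XOR of data positions {5,6,7,12,13,14,15} = 1⊕1⊕0⊕0⊕1⊕1⊕0 = 0
p8 = XOR of data positions {9,10,11,12,13,14,15} = 0⊕0⊕0⊕0⊕1⊕1⊕0 = 0
Codeword b1..b15 = 000011000000110

000011000000110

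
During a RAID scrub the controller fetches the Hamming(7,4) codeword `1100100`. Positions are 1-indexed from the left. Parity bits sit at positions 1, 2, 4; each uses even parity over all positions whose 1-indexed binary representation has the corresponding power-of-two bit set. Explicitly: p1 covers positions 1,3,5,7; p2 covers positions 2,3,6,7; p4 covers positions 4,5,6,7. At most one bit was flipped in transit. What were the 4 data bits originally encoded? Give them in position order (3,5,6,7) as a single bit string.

0110

s1: b1⊕b3⊕b5⊕b7 = 1⊕0⊕1⊕0 = 0
s2: b2⊕b3⊕b6⊕b7 = 1⊕0⊕0⊕0 = 1
s4: b4⊕b5⊕b6⊕b7 = 0⊕1⊕0⊕0 = 1
Syndrome (s4...s1) = 110 → position 6.
Flip bit 6: corrected codeword = 1100110
Data bits at positions 3,5,6,7: 0110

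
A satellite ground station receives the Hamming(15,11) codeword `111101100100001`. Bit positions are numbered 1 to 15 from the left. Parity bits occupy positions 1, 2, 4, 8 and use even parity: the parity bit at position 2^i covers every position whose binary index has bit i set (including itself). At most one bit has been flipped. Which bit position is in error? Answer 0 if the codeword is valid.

0

s1: b1⊕b3⊕b5⊕b7⊕b9⊕b11⊕b13⊕b15 = 1⊕1⊕0⊕1⊕0⊕0⊕0⊕1 = 0
s2: b2⊕b3⊕b6⊕b7⊕b10⊕b11⊕b14⊕b15 = 1⊕1⊕1⊕1⊕1⊕0⊕0⊕1 = 0
s4: b4⊕b5⊕b6⊕b7⊕b12⊕b13⊕b14⊕b15 = 1⊕0⊕1⊕1⊕0⊕0⊕0⊕1 = 0
s8: b8⊕b9⊕b10⊕b11⊕b12⊕b13⊕b14⊕b15 = 0⊕0⊕1⊕0⊕0⊕0⊕0⊕1 = 0
Syndrome (s8...s1) = 0000 → position 0 (no error).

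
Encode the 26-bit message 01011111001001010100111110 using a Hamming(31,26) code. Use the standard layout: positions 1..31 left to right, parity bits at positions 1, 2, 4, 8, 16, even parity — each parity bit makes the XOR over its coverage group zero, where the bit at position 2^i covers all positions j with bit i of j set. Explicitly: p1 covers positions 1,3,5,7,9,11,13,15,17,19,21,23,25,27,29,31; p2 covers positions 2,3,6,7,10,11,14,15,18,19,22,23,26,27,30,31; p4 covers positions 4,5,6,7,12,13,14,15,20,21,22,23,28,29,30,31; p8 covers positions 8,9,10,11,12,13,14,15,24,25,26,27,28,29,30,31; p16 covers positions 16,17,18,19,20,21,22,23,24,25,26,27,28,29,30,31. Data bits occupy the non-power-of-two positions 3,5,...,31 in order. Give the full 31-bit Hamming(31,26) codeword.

0101101011110010001010100111110

Place data bits at non-power-of-two positions: b3=0, b5=1, b6=0, b7=1, b9=1, b10=1, b11=1, b12=1, b13=0, b14=0, b15=1, b17=0, b18=0, b19=1, b20=0, b21=1, b22=0, b23=1, b24=0, b25=0, b26=1, b27=1, b28=1, b29=1, b30=1, b31=0.
p1 = XOR of data positions {3,5,7,9,11,13,15,17,19,21,23,25,27,29,31} = 0⊕1⊕1⊕1⊕1⊕0⊕1⊕0⊕1⊕1⊕1⊕0⊕1⊕1⊕0 = 0
p2 = XOR of data positions {3,6,7,10,11,14,15,18,19,22,23,26,27,30,31} = 0⊕0⊕1⊕1⊕1⊕0⊕1⊕0⊕1⊕0⊕1⊕1⊕1⊕1⊕0 = 1
p4 = XOR of data positions {5,6,7,12,13,14,15,20,21,22,23,28,29,30,31} = 1⊕0⊕1⊕1⊕0⊕0⊕1⊕0⊕1⊕0⊕1⊕1⊕1⊕1⊕0 = 1
p8 = XOR of data positions {9,10,11,12,13,14,15,24,25,26,27,28,29,30,31} = 1⊕1⊕1⊕1⊕0⊕0⊕1⊕0⊕0⊕1⊕1⊕1⊕1⊕1⊕0 = 0
p16 = XOR of data positions {17,18,19,20,21,22,23,24,25,26,27,28,29,30,31} = 0⊕0⊕1⊕0⊕1⊕0⊕1⊕0⊕0⊕1⊕1⊕1⊕1⊕1⊕0 = 0
Codeword b1..b31 = 0101101011110010001010100111110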